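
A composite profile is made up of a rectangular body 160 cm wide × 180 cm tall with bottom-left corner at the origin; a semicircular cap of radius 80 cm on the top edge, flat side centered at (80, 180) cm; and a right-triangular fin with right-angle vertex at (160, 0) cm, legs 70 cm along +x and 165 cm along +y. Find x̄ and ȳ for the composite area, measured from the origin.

x̄ = 93.37 cm, ȳ = 113.39 cm

Part | A | x̄ᵢ | ȳᵢ | A·x̄ᵢ | A·ȳᵢ
rectangular body | 28800.00 | 80.00 | 90.00 | 2304000.00 | 2592000.00
semicircular top | 10053.10 | 80.00 | 213.95 | 804247.72 | 2150890.70
triangular fin | 5775.00 | 183.33 | 55.00 | 1058750.00 | 317625.00
Σ | 44628.10 |  |  | 4166997.72 | 5060515.70
x̄ = 4166997.72 / 44628.10 = 93.37 cm
ȳ = 5060515.70 / 44628.10 = 113.39 cm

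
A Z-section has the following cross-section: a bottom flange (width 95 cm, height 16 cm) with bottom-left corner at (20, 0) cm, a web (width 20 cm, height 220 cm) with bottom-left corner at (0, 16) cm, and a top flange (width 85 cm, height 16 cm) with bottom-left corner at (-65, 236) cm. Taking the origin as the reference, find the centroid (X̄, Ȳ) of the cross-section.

X̄ = 15.93 cm, Ȳ = 123.41 cm

Part | A | x̄ᵢ | ȳᵢ | A·x̄ᵢ | A·ȳᵢ
bottom flange | 1520.00 | 67.50 | 8.00 | 102600.00 | 12160.00
web | 4400.00 | 10.00 | 126.00 | 44000.00 | 554400.00
top flange | 1360.00 | -22.50 | 244.00 | -30600.00 | 331840.00
Σ | 7280.00 |  |  | 116000.00 | 898400.00
X̄ = 116000.00 / 7280.00 = 15.93 cm
Ȳ = 898400.00 / 7280.00 = 123.41 cm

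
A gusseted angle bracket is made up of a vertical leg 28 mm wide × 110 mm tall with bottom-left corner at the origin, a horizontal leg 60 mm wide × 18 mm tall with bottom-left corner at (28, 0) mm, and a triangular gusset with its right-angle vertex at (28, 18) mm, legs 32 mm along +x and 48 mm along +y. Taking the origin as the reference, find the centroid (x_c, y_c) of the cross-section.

x_c = 27.49 mm, y_c = 41.65 mm

Part | A | x̄ᵢ | ȳᵢ | A·x̄ᵢ | A·ȳᵢ
vertical leg | 3080.00 | 14.00 | 55.00 | 43120.00 | 169400.00
horizontal leg | 1080.00 | 58.00 | 9.00 | 62640.00 | 9720.00
gusset | 768.00 | 38.67 | 34.00 | 29696.00 | 26112.00
Σ | 4928.00 |  |  | 135456.00 | 205232.00
x_c = 135456.00 / 4928.00 = 27.49 mm
y_c = 205232.00 / 4928.00 = 41.65 mm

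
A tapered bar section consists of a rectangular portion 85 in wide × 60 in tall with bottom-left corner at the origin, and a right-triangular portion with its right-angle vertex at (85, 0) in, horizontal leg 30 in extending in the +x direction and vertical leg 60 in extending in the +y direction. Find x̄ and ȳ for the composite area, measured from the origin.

x̄ = 50.38 in, ȳ = 28.50 in

Part | A | x̄ᵢ | ȳᵢ | A·x̄ᵢ | A·ȳᵢ
rectangular portion | 5100.00 | 42.50 | 30.00 | 216750.00 | 153000.00
triangular portion | 900.00 | 95.00 | 20.00 | 85500.00 | 18000.00
Σ | 6000.00 |  |  | 302250.00 | 171000.00
x̄ = 302250.00 / 6000.00 = 50.38 in
ȳ = 171000.00 / 6000.00 = 28.50 in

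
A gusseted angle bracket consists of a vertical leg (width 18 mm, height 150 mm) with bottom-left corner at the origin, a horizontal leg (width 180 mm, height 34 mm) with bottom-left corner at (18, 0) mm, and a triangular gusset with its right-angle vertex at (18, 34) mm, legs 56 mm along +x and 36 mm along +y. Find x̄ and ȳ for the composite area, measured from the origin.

Part | A | x̄ᵢ | ȳᵢ | A·x̄ᵢ | A·ȳᵢ
vertical leg | 2700.00 | 9.00 | 75.00 | 24300.00 | 202500.00
horizontal leg | 6120.00 | 108.00 | 17.00 | 660960.00 | 104040.00
gusset | 1008.00 | 36.67 | 46.00 | 36960.00 | 46368.00
Σ | 9828.00 |  |  | 722220.00 | 352908.00
x̄ = 722220.00 / 9828.00 = 73.49 mm
ȳ = 352908.00 / 9828.00 = 35.91 mm

x̄ = 73.49 mm, ȳ = 35.91 mm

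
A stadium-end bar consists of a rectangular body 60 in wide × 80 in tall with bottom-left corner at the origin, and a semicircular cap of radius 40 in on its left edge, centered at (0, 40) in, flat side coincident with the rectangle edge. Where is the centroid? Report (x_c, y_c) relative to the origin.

x_c = 13.86 in, y_c = 40.00 in

rectangular body: A = 60 × 80 = 4800.00, centroid at (30.00, 40.00).
semicircular end: A = ½π·40² = 2513.27, centroid at (-16.98, 40.00).
ΣA = 7313.27 in², ΣAx_c = 101333.33 in³, ΣAy_c = 292530.96 in³.
x_c = 101333.33/7313.27 = 13.86 in; y_c = 292530.96/7313.27 = 40.00 in.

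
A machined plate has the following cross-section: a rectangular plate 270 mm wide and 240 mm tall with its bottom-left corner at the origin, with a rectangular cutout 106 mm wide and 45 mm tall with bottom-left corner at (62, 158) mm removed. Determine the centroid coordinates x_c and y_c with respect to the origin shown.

plate: A = 270 × 240 = 64800.00, centroid at (135.00, 120.00).
hole: A = −(106 × 45) = -4770.00, centroid at (115.00, 180.50).
ΣA = 60030.00 mm²
ΣAx_c = (64800.00)(135.00) + (-4770.00)(115.00) = 8199450.00 mm³
ΣAy_c = (64800.00)(120.00) + (-4770.00)(180.50) = 6915015.00 mm³
x_c = 8199450.00 / 60030.00 = 136.59 mm
y_c = 6915015.00 / 60030.00 = 115.19 mm

x_c = 136.59 mm, y_c = 115.19 mm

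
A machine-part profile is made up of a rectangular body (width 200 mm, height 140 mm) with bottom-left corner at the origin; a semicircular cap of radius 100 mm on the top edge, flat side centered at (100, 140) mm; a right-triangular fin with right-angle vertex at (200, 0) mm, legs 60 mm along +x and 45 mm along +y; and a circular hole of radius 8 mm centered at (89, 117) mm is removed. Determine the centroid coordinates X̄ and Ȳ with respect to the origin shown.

rectangular body: A = 200 × 140 = 28000.00, centroid at (100.00, 70.00).
semicircular top: A = ½π·100² = 15707.96, centroid at (100.00, 182.44).
triangular fin: A = ½·60·45 = 1350.00, centroid at (220.00, 15.00).
hole: A = −π·8² = -201.06, centroid at (89.00, 117.00).
ΣA = 44856.90 mm², ΣAX̄ = 4649901.82 mm³, ΣAȲ = 4822507.28 mm³.
X̄ = 4649901.82/44856.90 = 103.66 mm; Ȳ = 4822507.28/44856.90 = 107.51 mm.

X̄ = 103.66 mm, Ȳ = 107.51 mm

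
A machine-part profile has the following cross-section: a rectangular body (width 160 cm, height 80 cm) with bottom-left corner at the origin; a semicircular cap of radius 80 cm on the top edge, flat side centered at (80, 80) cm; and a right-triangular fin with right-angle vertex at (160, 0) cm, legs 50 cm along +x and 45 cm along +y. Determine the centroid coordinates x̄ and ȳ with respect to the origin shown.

Part | A | x̄ᵢ | ȳᵢ | A·x̄ᵢ | A·ȳᵢ
rectangular body | 12800.00 | 80.00 | 40.00 | 1024000.00 | 512000.00
semicircular top | 10053.10 | 80.00 | 113.95 | 804247.72 | 1145581.05
triangular fin | 1125.00 | 176.67 | 15.00 | 198750.00 | 16875.00
Σ | 23978.10 |  |  | 2026997.72 | 1674456.05
x̄ = 2026997.72 / 23978.10 = 84.54 cm
ȳ = 1674456.05 / 23978.10 = 69.83 cm

x̄ = 84.54 cm, ȳ = 69.83 cm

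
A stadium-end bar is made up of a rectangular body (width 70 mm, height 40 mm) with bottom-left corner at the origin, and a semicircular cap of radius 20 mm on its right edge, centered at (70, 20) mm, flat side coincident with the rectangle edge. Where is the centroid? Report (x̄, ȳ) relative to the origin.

rectangular body: A = 70 × 40 = 2800.00, centroid at (35.00, 20.00).
semicircular end: A = ½π·20² = 628.32, centroid at (78.49, 20.00).
ΣA = 3428.32 mm², ΣAx̄ = 147315.63 mm³, ΣAȳ = 68566.37 mm³.
x̄ = 147315.63/3428.32 = 42.97 mm; ȳ = 68566.37/3428.32 = 20.00 mm.

x̄ = 42.97 mm, ȳ = 20.00 mm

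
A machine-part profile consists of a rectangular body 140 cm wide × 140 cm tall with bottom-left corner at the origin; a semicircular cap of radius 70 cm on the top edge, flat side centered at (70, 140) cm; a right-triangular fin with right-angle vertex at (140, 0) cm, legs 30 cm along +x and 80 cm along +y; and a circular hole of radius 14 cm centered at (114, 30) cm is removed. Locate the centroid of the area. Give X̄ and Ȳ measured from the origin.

X̄ = 72.47 cm, Ȳ = 96.54 cm

rectangular body: A = 140 × 140 = 19600.00, centroid at (70.00, 70.00).
semicircular top: A = ½π·70² = 7696.90, centroid at (70.00, 169.71).
triangular fin: A = ½·30·80 = 1200.00, centroid at (150.00, 26.67).
hole: A = −π·14² = -615.75, centroid at (114.00, 30.00).
ΣA = 27881.15 cm²
ΣAX̄ = (19600.00)(70.00) + (7696.90)(70.00) + (1200.00)(150.00) + (-615.75)(114.00) = 2020587.39 cm³
ΣAȲ = (19600.00)(70.00) + (7696.90)(169.71) + (1200.00)(26.67) + (-615.75)(30.00) = 2691760.38 cm³
X̄ = 2020587.39 / 27881.15 = 72.47 cm
Ȳ = 2691760.38 / 27881.15 = 96.54 cm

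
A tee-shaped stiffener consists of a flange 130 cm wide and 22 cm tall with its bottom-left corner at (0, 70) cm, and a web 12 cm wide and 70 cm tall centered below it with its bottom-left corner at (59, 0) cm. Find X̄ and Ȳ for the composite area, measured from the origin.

web: A = 12 × 70 = 840.00, centroid at (65.00, 35.00).
flange: A = 130 × 22 = 2860.00, centroid at (65.00, 81.00).
ΣA = 3700.00 cm², ΣAX̄ = 240500.00 cm³, ΣAȲ = 261060.00 cm³.
X̄ = 240500.00/3700.00 = 65.00 cm; Ȳ = 261060.00/3700.00 = 70.56 cm.

X̄ = 65.00 cm, Ȳ = 70.56 cm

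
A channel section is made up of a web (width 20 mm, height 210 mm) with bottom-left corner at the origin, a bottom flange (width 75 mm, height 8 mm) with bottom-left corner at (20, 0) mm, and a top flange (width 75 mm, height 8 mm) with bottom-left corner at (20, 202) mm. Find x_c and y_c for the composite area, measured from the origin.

x_c = 20.56 mm, y_c = 105.00 mm

Part | A | x̄ᵢ | ȳᵢ | A·x̄ᵢ | A·ȳᵢ
web | 4200.00 | 10.00 | 105.00 | 42000.00 | 441000.00
bottom flange | 600.00 | 57.50 | 4.00 | 34500.00 | 2400.00
top flange | 600.00 | 57.50 | 206.00 | 34500.00 | 123600.00
Σ | 5400.00 |  |  | 111000.00 | 567000.00
x_c = 111000.00 / 5400.00 = 20.56 mm
y_c = 567000.00 / 5400.00 = 105.00 mm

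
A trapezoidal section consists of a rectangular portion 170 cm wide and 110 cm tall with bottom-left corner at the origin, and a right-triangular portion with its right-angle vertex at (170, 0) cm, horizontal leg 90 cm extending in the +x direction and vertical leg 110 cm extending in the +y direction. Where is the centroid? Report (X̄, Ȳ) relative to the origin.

rectangular portion: A = 170 × 110 = 18700.00, centroid at (85.00, 55.00).
triangular portion: A = ½·90·110 = 4950.00, centroid at (200.00, 36.67).
ΣA = 23650.00 cm²
ΣAX̄ = (18700.00)(85.00) + (4950.00)(200.00) = 2579500.00 cm³
ΣAȲ = (18700.00)(55.00) + (4950.00)(36.67) = 1210000.00 cm³
X̄ = 2579500.00 / 23650.00 = 109.07 cm
Ȳ = 1210000.00 / 23650.00 = 51.16 cm

X̄ = 109.07 cm, Ȳ = 51.16 cm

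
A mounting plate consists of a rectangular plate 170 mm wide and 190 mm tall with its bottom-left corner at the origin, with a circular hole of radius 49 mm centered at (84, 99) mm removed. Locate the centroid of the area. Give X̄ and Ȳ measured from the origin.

plate: A = 170 × 190 = 32300.00, centroid at (85.00, 95.00).
hole: A = −π·49² = -7542.96, centroid at (84.00, 99.00).
ΣA = 24757.04 mm², ΣAX̄ = 2111891.03 mm³, ΣAȲ = 2321746.57 mm³.
X̄ = 2111891.03/24757.04 = 85.30 mm; Ȳ = 2321746.57/24757.04 = 93.78 mm.

X̄ = 85.30 mm, Ȳ = 93.78 mm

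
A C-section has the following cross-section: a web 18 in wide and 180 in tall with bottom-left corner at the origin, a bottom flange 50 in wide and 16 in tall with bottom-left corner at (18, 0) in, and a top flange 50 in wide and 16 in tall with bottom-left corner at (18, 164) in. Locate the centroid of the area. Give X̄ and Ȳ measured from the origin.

web: A = 18 × 180 = 3240.00, centroid at (9.00, 90.00).
bottom flange: A = 50 × 16 = 800.00, centroid at (43.00, 8.00).
top flange: A = 50 × 16 = 800.00, centroid at (43.00, 172.00).
ΣA = 4840.00 in², ΣAX̄ = 97960.00 in³, ΣAȲ = 435600.00 in³.
X̄ = 97960.00/4840.00 = 20.24 in; Ȳ = 435600.00/4840.00 = 90.00 in.

X̄ = 20.24 in, Ȳ = 90.00 in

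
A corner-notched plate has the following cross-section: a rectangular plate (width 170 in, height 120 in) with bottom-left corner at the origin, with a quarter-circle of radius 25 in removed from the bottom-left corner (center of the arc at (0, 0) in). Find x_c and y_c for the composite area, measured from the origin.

plate: A = 170 × 120 = 20400.00, centroid at (85.00, 60.00).
removed quarter-circle: A = −¼π·25² = -490.87, centroid at (10.61, 10.61).
ΣA = 19909.13 in², ΣAx_c = 1728791.67 in³, ΣAy_c = 1218791.67 in³.
x_c = 1728791.67/19909.13 = 86.83 in; y_c = 1218791.67/19909.13 = 61.22 in.

x_c = 86.83 in, y_c = 61.22 in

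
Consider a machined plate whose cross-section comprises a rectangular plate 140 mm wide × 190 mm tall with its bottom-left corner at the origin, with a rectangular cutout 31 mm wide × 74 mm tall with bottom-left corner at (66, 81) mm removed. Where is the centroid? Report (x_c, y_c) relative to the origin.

x_c = 68.91 mm, y_c = 92.83 mm

Part | A | x̄ᵢ | ȳᵢ | A·x̄ᵢ | A·ȳᵢ
plate | 26600.00 | 70.00 | 95.00 | 1862000.00 | 2527000.00
hole | -2294.00 | 81.50 | 118.00 | -186961.00 | -270692.00
Σ | 24306.00 |  |  | 1675039.00 | 2256308.00
x_c = 1675039.00 / 24306.00 = 68.91 mm
y_c = 2256308.00 / 24306.00 = 92.83 mm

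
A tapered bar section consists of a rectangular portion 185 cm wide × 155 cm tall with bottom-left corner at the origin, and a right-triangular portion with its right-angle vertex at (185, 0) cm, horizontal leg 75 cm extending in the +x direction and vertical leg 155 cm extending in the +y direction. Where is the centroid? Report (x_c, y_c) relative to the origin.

rectangular portion: A = 185 × 155 = 28675.00, centroid at (92.50, 77.50).
triangular portion: A = ½·75·155 = 5812.50, centroid at (210.00, 51.67).
ΣA = 34487.50 cm², ΣAx_c = 3873062.50 cm³, ΣAy_c = 2522625.00 cm³.
x_c = 3873062.50/34487.50 = 112.30 cm; y_c = 2522625.00/34487.50 = 73.15 cm.

x_c = 112.30 cm, y_c = 73.15 cm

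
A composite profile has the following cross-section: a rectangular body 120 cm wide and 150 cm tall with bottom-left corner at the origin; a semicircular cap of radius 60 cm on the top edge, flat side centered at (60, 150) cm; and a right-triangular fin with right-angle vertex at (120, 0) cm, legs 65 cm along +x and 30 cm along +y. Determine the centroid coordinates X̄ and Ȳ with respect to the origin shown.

rectangular body: A = 120 × 150 = 18000.00, centroid at (60.00, 75.00).
semicircular top: A = ½π·60² = 5654.87, centroid at (60.00, 175.46).
triangular fin: A = ½·65·30 = 975.00, centroid at (141.67, 10.00).
ΣA = 24629.87 cm²
ΣAX̄ = (18000.00)(60.00) + (5654.87)(60.00) + (975.00)(141.67) = 1557417.01 cm³
ΣAȲ = (18000.00)(75.00) + (5654.87)(175.46) + (975.00)(10.00) = 2351980.02 cm³
X̄ = 1557417.01 / 24629.87 = 63.23 cm
Ȳ = 2351980.02 / 24629.87 = 95.49 cm

X̄ = 63.23 cm, Ȳ = 95.49 cm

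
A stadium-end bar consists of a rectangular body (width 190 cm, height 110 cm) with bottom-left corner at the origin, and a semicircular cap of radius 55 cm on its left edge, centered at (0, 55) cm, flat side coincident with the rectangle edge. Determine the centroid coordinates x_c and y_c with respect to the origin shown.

x_c = 73.08 cm, y_c = 55.00 cm

rectangular body: A = 190 × 110 = 20900.00, centroid at (95.00, 55.00).
semicircular end: A = ½π·55² = 4751.66, centroid at (-23.34, 55.00).
ΣA = 25651.66 cm²
ΣAx_c = (20900.00)(95.00) + (4751.66)(-23.34) = 1874583.33 cm³
ΣAy_c = (20900.00)(55.00) + (4751.66)(55.00) = 1410841.24 cm³
x_c = 1874583.33 / 25651.66 = 73.08 cm
y_c = 1410841.24 / 25651.66 = 55.00 cm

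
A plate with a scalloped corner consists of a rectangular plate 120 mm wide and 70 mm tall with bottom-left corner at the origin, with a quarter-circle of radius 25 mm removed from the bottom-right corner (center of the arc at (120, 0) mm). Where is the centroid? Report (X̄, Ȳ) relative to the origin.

X̄ = 56.93 mm, Ȳ = 36.51 mm

plate: A = 120 × 70 = 8400.00, centroid at (60.00, 35.00).
removed quarter-circle: A = −¼π·25² = -490.87, centroid at (109.39, 10.61).
ΣA = 7909.13 mm²
ΣAX̄ = (8400.00)(60.00) + (-490.87)(109.39) = 450303.47 mm³
ΣAȲ = (8400.00)(35.00) + (-490.87)(10.61) = 288791.67 mm³
X̄ = 450303.47 / 7909.13 = 56.93 mm
Ȳ = 288791.67 / 7909.13 = 36.51 mm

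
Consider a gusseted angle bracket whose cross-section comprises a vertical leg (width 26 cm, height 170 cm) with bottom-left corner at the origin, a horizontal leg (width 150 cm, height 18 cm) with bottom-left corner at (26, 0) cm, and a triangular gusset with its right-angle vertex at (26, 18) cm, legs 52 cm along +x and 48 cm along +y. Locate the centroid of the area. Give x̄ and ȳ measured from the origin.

vertical leg: A = 26 × 170 = 4420.00, centroid at (13.00, 85.00).
horizontal leg: A = 150 × 18 = 2700.00, centroid at (101.00, 9.00).
gusset: A = ½·52·48 = 1248.00, centroid at (43.33, 34.00).
ΣA = 8368.00 cm²
ΣAx̄ = (4420.00)(13.00) + (2700.00)(101.00) + (1248.00)(43.33) = 384240.00 cm³
ΣAȳ = (4420.00)(85.00) + (2700.00)(9.00) + (1248.00)(34.00) = 442432.00 cm³
x̄ = 384240.00 / 8368.00 = 45.92 cm
ȳ = 442432.00 / 8368.00 = 52.87 cm

x̄ = 45.92 cm, ȳ = 52.87 cm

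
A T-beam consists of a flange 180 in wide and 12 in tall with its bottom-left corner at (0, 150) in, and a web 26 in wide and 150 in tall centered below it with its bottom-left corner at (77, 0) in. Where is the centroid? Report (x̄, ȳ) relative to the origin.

Part | A | x̄ᵢ | ȳᵢ | A·x̄ᵢ | A·ȳᵢ
web | 3900.00 | 90.00 | 75.00 | 351000.00 | 292500.00
flange | 2160.00 | 90.00 | 156.00 | 194400.00 | 336960.00
Σ | 6060.00 |  |  | 545400.00 | 629460.00
x̄ = 545400.00 / 6060.00 = 90.00 in
ȳ = 629460.00 / 6060.00 = 103.87 in

x̄ = 90.00 in, ȳ = 103.87 in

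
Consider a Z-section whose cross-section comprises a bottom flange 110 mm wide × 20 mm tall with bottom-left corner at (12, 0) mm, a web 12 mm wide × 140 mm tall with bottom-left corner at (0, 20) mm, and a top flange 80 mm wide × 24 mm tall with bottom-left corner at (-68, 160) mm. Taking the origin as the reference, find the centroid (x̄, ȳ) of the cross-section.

x̄ = 17.88 mm, ȳ = 86.80 mm

bottom flange: A = 110 × 20 = 2200.00, centroid at (67.00, 10.00).
web: A = 12 × 140 = 1680.00, centroid at (6.00, 90.00).
top flange: A = 80 × 24 = 1920.00, centroid at (-28.00, 172.00).
ΣA = 5800.00 mm²
ΣAx̄ = (2200.00)(67.00) + (1680.00)(6.00) + (1920.00)(-28.00) = 103720.00 mm³
ΣAȳ = (2200.00)(10.00) + (1680.00)(90.00) + (1920.00)(172.00) = 503440.00 mm³
x̄ = 103720.00 / 5800.00 = 17.88 mm
ȳ = 503440.00 / 5800.00 = 86.80 mm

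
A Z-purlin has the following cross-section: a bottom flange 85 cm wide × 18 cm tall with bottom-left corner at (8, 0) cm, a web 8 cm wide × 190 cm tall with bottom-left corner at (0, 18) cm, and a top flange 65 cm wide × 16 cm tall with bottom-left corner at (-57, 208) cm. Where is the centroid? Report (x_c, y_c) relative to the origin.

x_c = 14.15 cm, y_c = 100.29 cm

bottom flange: A = 85 × 18 = 1530.00, centroid at (50.50, 9.00).
web: A = 8 × 190 = 1520.00, centroid at (4.00, 113.00).
top flange: A = 65 × 16 = 1040.00, centroid at (-24.50, 216.00).
ΣA = 4090.00 cm², ΣAx_c = 57865.00 cm³, ΣAy_c = 410170.00 cm³.
x_c = 57865.00/4090.00 = 14.15 cm; y_c = 410170.00/4090.00 = 100.29 cm.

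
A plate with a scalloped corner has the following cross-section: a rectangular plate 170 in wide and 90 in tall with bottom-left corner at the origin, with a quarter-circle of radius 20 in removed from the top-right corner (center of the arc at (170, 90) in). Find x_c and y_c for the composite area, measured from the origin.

x_c = 83.40 in, y_c = 44.23 in

plate: A = 170 × 90 = 15300.00, centroid at (85.00, 45.00).
removed quarter-circle: A = −¼π·20² = -314.16, centroid at (161.51, 81.51).
ΣA = 14985.84 in²
ΣAx_c = (15300.00)(85.00) + (-314.16)(161.51) = 1249759.59 in³
ΣAy_c = (15300.00)(45.00) + (-314.16)(81.51) = 662892.33 in³
x_c = 1249759.59 / 14985.84 = 83.40 in
y_c = 662892.33 / 14985.84 = 44.23 in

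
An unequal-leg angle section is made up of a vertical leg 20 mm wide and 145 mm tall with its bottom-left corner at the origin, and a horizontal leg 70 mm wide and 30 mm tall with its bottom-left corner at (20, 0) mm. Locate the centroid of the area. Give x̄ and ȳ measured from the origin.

x̄ = 28.90 mm, ȳ = 48.35 mm

vertical leg: A = 20 × 145 = 2900.00, centroid at (10.00, 72.50).
horizontal leg: A = 70 × 30 = 2100.00, centroid at (55.00, 15.00).
ΣA = 5000.00 mm²
ΣAx̄ = (2900.00)(10.00) + (2100.00)(55.00) = 144500.00 mm³
ΣAȳ = (2900.00)(72.50) + (2100.00)(15.00) = 241750.00 mm³
x̄ = 144500.00 / 5000.00 = 28.90 mm
ȳ = 241750.00 / 5000.00 = 48.35 mm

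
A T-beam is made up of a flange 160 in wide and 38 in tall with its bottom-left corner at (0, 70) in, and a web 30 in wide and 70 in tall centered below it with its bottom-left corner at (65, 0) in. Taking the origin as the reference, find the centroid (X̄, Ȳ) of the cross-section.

web: A = 30 × 70 = 2100.00, centroid at (80.00, 35.00).
flange: A = 160 × 38 = 6080.00, centroid at (80.00, 89.00).
ΣA = 8180.00 in²
ΣAX̄ = (2100.00)(80.00) + (6080.00)(80.00) = 654400.00 in³
ΣAȲ = (2100.00)(35.00) + (6080.00)(89.00) = 614620.00 in³
X̄ = 654400.00 / 8180.00 = 80.00 in
Ȳ = 614620.00 / 8180.00 = 75.14 in

X̄ = 80.00 in, Ȳ = 75.14 in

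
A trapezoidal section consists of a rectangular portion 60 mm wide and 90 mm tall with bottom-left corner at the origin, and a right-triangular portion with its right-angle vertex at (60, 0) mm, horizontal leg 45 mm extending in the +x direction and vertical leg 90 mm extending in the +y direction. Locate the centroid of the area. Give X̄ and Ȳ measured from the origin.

X̄ = 42.27 mm, Ȳ = 40.91 mm

Part | A | x̄ᵢ | ȳᵢ | A·x̄ᵢ | A·ȳᵢ
rectangular portion | 5400.00 | 30.00 | 45.00 | 162000.00 | 243000.00
triangular portion | 2025.00 | 75.00 | 30.00 | 151875.00 | 60750.00
Σ | 7425.00 |  |  | 313875.00 | 303750.00
X̄ = 313875.00 / 7425.00 = 42.27 mm
Ȳ = 303750.00 / 7425.00 = 40.91 mm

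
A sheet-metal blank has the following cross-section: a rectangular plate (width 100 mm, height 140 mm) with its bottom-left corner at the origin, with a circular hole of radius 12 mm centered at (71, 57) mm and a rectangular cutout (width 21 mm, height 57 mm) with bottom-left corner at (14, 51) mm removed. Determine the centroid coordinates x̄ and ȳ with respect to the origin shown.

plate: A = 100 × 140 = 14000.00, centroid at (50.00, 70.00).
hole 1: A = −π·12² = -452.39, centroid at (71.00, 57.00).
hole 2: A = −(21 × 57) = -1197.00, centroid at (24.50, 79.50).
ΣA = 12350.61 mm²
ΣAx̄ = (14000.00)(50.00) + (-452.39)(71.00) + (-1197.00)(24.50) = 638553.86 mm³
ΣAȳ = (14000.00)(70.00) + (-452.39)(57.00) + (-1197.00)(79.50) = 859052.31 mm³
x̄ = 638553.86 / 12350.61 = 51.70 mm
ȳ = 859052.31 / 12350.61 = 69.56 mm

x̄ = 51.70 mm, ȳ = 69.56 mm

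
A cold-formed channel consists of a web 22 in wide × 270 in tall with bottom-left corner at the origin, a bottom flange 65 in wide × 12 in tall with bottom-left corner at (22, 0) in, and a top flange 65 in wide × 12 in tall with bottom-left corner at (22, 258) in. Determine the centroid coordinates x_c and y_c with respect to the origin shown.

x_c = 20.05 in, y_c = 135.00 in

web: A = 22 × 270 = 5940.00, centroid at (11.00, 135.00).
bottom flange: A = 65 × 12 = 780.00, centroid at (54.50, 6.00).
top flange: A = 65 × 12 = 780.00, centroid at (54.50, 264.00).
ΣA = 7500.00 in²
ΣAx_c = (5940.00)(11.00) + (780.00)(54.50) + (780.00)(54.50) = 150360.00 in³
ΣAy_c = (5940.00)(135.00) + (780.00)(6.00) + (780.00)(264.00) = 1012500.00 in³
x_c = 150360.00 / 7500.00 = 20.05 in
y_c = 1012500.00 / 7500.00 = 135.00 in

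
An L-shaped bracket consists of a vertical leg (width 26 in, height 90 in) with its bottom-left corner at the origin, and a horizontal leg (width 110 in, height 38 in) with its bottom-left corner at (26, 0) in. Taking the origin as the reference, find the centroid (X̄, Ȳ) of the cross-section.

Part | A | x̄ᵢ | ȳᵢ | A·x̄ᵢ | A·ȳᵢ
vertical leg | 2340.00 | 13.00 | 45.00 | 30420.00 | 105300.00
horizontal leg | 4180.00 | 81.00 | 19.00 | 338580.00 | 79420.00
Σ | 6520.00 |  |  | 369000.00 | 184720.00
X̄ = 369000.00 / 6520.00 = 56.60 in
Ȳ = 184720.00 / 6520.00 = 28.33 in

X̄ = 56.60 in, Ȳ = 28.33 in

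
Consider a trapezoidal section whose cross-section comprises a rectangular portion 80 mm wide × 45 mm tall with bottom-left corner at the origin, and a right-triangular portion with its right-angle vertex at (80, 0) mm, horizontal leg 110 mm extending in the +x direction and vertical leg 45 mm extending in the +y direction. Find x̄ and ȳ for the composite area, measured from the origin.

rectangular portion: A = 80 × 45 = 3600.00, centroid at (40.00, 22.50).
triangular portion: A = ½·110·45 = 2475.00, centroid at (116.67, 15.00).
ΣA = 6075.00 mm², ΣAx̄ = 432750.00 mm³, ΣAȳ = 118125.00 mm³.
x̄ = 432750.00/6075.00 = 71.23 mm; ȳ = 118125.00/6075.00 = 19.44 mm.

x̄ = 71.23 mm, ȳ = 19.44 mm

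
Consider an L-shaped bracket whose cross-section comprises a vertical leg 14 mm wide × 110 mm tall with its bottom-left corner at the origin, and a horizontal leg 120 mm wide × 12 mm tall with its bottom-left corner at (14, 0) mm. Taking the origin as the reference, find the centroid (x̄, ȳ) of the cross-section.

x̄ = 39.38 mm, ȳ = 31.32 mm

vertical leg: A = 14 × 110 = 1540.00, centroid at (7.00, 55.00).
horizontal leg: A = 120 × 12 = 1440.00, centroid at (74.00, 6.00).
ΣA = 2980.00 mm²
ΣAx̄ = (1540.00)(7.00) + (1440.00)(74.00) = 117340.00 mm³
ΣAȳ = (1540.00)(55.00) + (1440.00)(6.00) = 93340.00 mm³
x̄ = 117340.00 / 2980.00 = 39.38 mm
ȳ = 93340.00 / 2980.00 = 31.32 mm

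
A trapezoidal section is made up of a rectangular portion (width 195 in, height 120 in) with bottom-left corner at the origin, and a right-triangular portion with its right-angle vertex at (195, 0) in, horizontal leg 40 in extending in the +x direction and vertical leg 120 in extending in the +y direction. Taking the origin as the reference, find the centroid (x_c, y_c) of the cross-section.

rectangular portion: A = 195 × 120 = 23400.00, centroid at (97.50, 60.00).
triangular portion: A = ½·40·120 = 2400.00, centroid at (208.33, 40.00).
ΣA = 25800.00 in²
ΣAx_c = (23400.00)(97.50) + (2400.00)(208.33) = 2781500.00 in³
ΣAy_c = (23400.00)(60.00) + (2400.00)(40.00) = 1500000.00 in³
x_c = 2781500.00 / 25800.00 = 107.81 in
y_c = 1500000.00 / 25800.00 = 58.14 in

x_c = 107.81 in, y_c = 58.14 in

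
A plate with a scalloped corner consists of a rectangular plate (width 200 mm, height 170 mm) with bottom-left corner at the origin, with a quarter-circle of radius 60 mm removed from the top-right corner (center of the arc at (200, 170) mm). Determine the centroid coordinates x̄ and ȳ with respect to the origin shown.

plate: A = 200 × 170 = 34000.00, centroid at (100.00, 85.00).
removed quarter-circle: A = −¼π·60² = -2827.43, centroid at (174.54, 144.54).
ΣA = 31172.57 mm²
ΣAx̄ = (34000.00)(100.00) + (-2827.43)(174.54) = 2906513.32 mm³
ΣAȳ = (34000.00)(85.00) + (-2827.43)(144.54) = 2481336.32 mm³
x̄ = 2906513.32 / 31172.57 = 93.24 mm
ȳ = 2481336.32 / 31172.57 = 79.60 mm

x̄ = 93.24 mm, ȳ = 79.60 mm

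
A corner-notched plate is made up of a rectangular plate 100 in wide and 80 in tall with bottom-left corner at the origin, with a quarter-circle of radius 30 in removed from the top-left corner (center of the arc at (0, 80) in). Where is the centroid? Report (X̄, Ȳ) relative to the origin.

Part | A | x̄ᵢ | ȳᵢ | A·x̄ᵢ | A·ȳᵢ
plate | 8000.00 | 50.00 | 40.00 | 400000.00 | 320000.00
removed quarter-circle | -706.86 | 12.73 | 67.27 | -9000.00 | -47548.67
Σ | 7293.14 |  |  | 391000.00 | 272451.33
X̄ = 391000.00 / 7293.14 = 53.61 in
Ȳ = 272451.33 / 7293.14 = 37.36 in

X̄ = 53.61 in, Ȳ = 37.36 in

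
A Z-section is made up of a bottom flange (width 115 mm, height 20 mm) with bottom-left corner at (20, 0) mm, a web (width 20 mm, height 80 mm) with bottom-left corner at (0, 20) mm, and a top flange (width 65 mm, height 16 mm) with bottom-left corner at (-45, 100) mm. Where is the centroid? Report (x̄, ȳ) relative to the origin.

x̄ = 36.69 mm, ȳ = 46.83 mm

Part | A | x̄ᵢ | ȳᵢ | A·x̄ᵢ | A·ȳᵢ
bottom flange | 2300.00 | 77.50 | 10.00 | 178250.00 | 23000.00
web | 1600.00 | 10.00 | 60.00 | 16000.00 | 96000.00
top flange | 1040.00 | -12.50 | 108.00 | -13000.00 | 112320.00
Σ | 4940.00 |  |  | 181250.00 | 231320.00
x̄ = 181250.00 / 4940.00 = 36.69 mm
ȳ = 231320.00 / 4940.00 = 46.83 mm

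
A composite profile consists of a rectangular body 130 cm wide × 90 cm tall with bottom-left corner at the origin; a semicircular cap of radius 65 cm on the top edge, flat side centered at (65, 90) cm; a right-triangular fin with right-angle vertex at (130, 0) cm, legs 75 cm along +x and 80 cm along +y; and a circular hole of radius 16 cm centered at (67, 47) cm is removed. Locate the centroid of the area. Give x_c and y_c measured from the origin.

Part | A | x̄ᵢ | ȳᵢ | A·x̄ᵢ | A·ȳᵢ
rectangular body | 11700.00 | 65.00 | 45.00 | 760500.00 | 526500.00
semicircular top | 6636.61 | 65.00 | 117.59 | 431379.94 | 780378.64
triangular fin | 3000.00 | 155.00 | 26.67 | 465000.00 | 80000.00
hole | -804.25 | 67.00 | 47.00 | -53884.60 | -37799.64
Σ | 20532.37 |  |  | 1602995.34 | 1349078.99
x_c = 1602995.34 / 20532.37 = 78.07 cm
y_c = 1349078.99 / 20532.37 = 65.70 cm

x_c = 78.07 cm, y_c = 65.70 cm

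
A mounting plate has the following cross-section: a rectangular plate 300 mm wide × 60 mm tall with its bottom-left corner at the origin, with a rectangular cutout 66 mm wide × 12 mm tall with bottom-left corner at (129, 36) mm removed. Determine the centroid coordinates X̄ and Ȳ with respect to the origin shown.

X̄ = 149.45 mm, Ȳ = 29.45 mm

Part | A | x̄ᵢ | ȳᵢ | A·x̄ᵢ | A·ȳᵢ
plate | 18000.00 | 150.00 | 30.00 | 2700000.00 | 540000.00
hole | -792.00 | 162.00 | 42.00 | -128304.00 | -33264.00
Σ | 17208.00 |  |  | 2571696.00 | 506736.00
X̄ = 2571696.00 / 17208.00 = 149.45 mm
Ȳ = 506736.00 / 17208.00 = 29.45 mm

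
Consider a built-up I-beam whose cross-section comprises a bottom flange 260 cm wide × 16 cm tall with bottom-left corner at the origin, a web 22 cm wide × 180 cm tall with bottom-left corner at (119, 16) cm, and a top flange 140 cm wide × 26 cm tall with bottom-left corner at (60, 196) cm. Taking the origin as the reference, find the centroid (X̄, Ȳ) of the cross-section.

X̄ = 130.00 cm, Ȳ = 103.21 cm

bottom flange: A = 260 × 16 = 4160.00, centroid at (130.00, 8.00).
web: A = 22 × 180 = 3960.00, centroid at (130.00, 106.00).
top flange: A = 140 × 26 = 3640.00, centroid at (130.00, 209.00).
ΣA = 11760.00 cm², ΣAX̄ = 1528800.00 cm³, ΣAȲ = 1213800.00 cm³.
X̄ = 1528800.00/11760.00 = 130.00 cm; Ȳ = 1213800.00/11760.00 = 103.21 cm.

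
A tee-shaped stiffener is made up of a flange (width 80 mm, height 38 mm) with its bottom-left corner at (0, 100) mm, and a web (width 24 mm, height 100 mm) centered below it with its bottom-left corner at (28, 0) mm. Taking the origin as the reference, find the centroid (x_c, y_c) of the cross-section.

web: A = 24 × 100 = 2400.00, centroid at (40.00, 50.00).
flange: A = 80 × 38 = 3040.00, centroid at (40.00, 119.00).
ΣA = 5440.00 mm²
ΣAx_c = (2400.00)(40.00) + (3040.00)(40.00) = 217600.00 mm³
ΣAy_c = (2400.00)(50.00) + (3040.00)(119.00) = 481760.00 mm³
x_c = 217600.00 / 5440.00 = 40.00 mm
y_c = 481760.00 / 5440.00 = 88.56 mm

x_c = 40.00 mm, y_c = 88.56 mm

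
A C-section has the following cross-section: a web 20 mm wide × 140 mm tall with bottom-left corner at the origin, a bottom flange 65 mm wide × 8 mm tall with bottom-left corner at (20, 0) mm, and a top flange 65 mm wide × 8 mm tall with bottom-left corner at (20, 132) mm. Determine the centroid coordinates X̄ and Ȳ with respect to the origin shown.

Part | A | x̄ᵢ | ȳᵢ | A·x̄ᵢ | A·ȳᵢ
web | 2800.00 | 10.00 | 70.00 | 28000.00 | 196000.00
bottom flange | 520.00 | 52.50 | 4.00 | 27300.00 | 2080.00
top flange | 520.00 | 52.50 | 136.00 | 27300.00 | 70720.00
Σ | 3840.00 |  |  | 82600.00 | 268800.00
X̄ = 82600.00 / 3840.00 = 21.51 mm
Ȳ = 268800.00 / 3840.00 = 70.00 mm

X̄ = 21.51 mm, Ȳ = 70.00 mm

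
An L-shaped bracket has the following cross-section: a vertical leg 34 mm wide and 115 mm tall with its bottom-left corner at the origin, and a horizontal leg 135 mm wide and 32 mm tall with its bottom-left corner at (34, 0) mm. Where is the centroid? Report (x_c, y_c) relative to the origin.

Part | A | x̄ᵢ | ȳᵢ | A·x̄ᵢ | A·ȳᵢ
vertical leg | 3910.00 | 17.00 | 57.50 | 66470.00 | 224825.00
horizontal leg | 4320.00 | 101.50 | 16.00 | 438480.00 | 69120.00
Σ | 8230.00 |  |  | 504950.00 | 293945.00
x_c = 504950.00 / 8230.00 = 61.35 mm
y_c = 293945.00 / 8230.00 = 35.72 mm

x_c = 61.35 mm, y_c = 35.72 mm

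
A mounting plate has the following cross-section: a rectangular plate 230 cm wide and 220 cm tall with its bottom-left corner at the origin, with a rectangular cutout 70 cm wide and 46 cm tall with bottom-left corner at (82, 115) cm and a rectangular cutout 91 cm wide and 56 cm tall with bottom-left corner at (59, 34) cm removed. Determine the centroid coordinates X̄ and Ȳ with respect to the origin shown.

plate: A = 230 × 220 = 50600.00, centroid at (115.00, 110.00).
hole 1: A = −(70 × 46) = -3220.00, centroid at (117.00, 138.00).
hole 2: A = −(91 × 56) = -5096.00, centroid at (104.50, 62.00).
ΣA = 42284.00 cm²
ΣAX̄ = (50600.00)(115.00) + (-3220.00)(117.00) + (-5096.00)(104.50) = 4909728.00 cm³
ΣAȲ = (50600.00)(110.00) + (-3220.00)(138.00) + (-5096.00)(62.00) = 4805688.00 cm³
X̄ = 4909728.00 / 42284.00 = 116.11 cm
Ȳ = 4805688.00 / 42284.00 = 113.65 cm

X̄ = 116.11 cm, Ȳ = 113.65 cm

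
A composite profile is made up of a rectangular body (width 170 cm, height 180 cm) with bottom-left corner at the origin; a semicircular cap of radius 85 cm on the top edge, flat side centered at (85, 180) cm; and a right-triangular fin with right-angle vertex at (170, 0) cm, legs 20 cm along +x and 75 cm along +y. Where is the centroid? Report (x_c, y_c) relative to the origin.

rectangular body: A = 170 × 180 = 30600.00, centroid at (85.00, 90.00).
semicircular top: A = ½π·85² = 11349.00, centroid at (85.00, 216.08).
triangular fin: A = ½·20·75 = 750.00, centroid at (176.67, 25.00).
ΣA = 42699.00 cm²
ΣAx_c = (30600.00)(85.00) + (11349.00)(85.00) + (750.00)(176.67) = 3698165.29 cm³
ΣAy_c = (30600.00)(90.00) + (11349.00)(216.08) + (750.00)(25.00) = 5224987.29 cm³
x_c = 3698165.29 / 42699.00 = 86.61 cm
y_c = 5224987.29 / 42699.00 = 122.37 cm

x_c = 86.61 cm, y_c = 122.37 cm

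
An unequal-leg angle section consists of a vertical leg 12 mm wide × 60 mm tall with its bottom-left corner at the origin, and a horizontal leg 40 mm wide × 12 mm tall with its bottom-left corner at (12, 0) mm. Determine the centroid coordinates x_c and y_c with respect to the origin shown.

Part | A | x̄ᵢ | ȳᵢ | A·x̄ᵢ | A·ȳᵢ
vertical leg | 720.00 | 6.00 | 30.00 | 4320.00 | 21600.00
horizontal leg | 480.00 | 32.00 | 6.00 | 15360.00 | 2880.00
Σ | 1200.00 |  |  | 19680.00 | 24480.00
x_c = 19680.00 / 1200.00 = 16.40 mm
y_c = 24480.00 / 1200.00 = 20.40 mm

x_c = 16.40 mm, y_c = 20.40 mm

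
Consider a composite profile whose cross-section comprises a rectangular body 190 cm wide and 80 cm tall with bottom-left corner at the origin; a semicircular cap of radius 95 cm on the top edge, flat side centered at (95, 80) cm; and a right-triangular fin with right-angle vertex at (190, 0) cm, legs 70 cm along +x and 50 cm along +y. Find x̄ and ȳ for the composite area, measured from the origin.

x̄ = 101.65 cm, ȳ = 75.27 cm

rectangular body: A = 190 × 80 = 15200.00, centroid at (95.00, 40.00).
semicircular top: A = ½π·95² = 14176.44, centroid at (95.00, 120.32).
triangular fin: A = ½·70·50 = 1750.00, centroid at (213.33, 16.67).
ΣA = 31126.44 cm²
ΣAx̄ = (15200.00)(95.00) + (14176.44)(95.00) + (1750.00)(213.33) = 3164094.83 cm³
ΣAȳ = (15200.00)(40.00) + (14176.44)(120.32) + (1750.00)(16.67) = 2342864.95 cm³
x̄ = 3164094.83 / 31126.44 = 101.65 cm
ȳ = 2342864.95 / 31126.44 = 75.27 cm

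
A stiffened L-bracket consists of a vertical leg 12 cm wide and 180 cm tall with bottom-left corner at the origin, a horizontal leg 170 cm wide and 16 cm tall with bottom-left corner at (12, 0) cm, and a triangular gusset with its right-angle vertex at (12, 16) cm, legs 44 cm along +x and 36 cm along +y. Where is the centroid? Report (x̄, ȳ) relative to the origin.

vertical leg: A = 12 × 180 = 2160.00, centroid at (6.00, 90.00).
horizontal leg: A = 170 × 16 = 2720.00, centroid at (97.00, 8.00).
gusset: A = ½·44·36 = 792.00, centroid at (26.67, 28.00).
ΣA = 5672.00 cm²
ΣAx̄ = (2160.00)(6.00) + (2720.00)(97.00) + (792.00)(26.67) = 297920.00 cm³
ΣAȳ = (2160.00)(90.00) + (2720.00)(8.00) + (792.00)(28.00) = 238336.00 cm³
x̄ = 297920.00 / 5672.00 = 52.52 cm
ȳ = 238336.00 / 5672.00 = 42.02 cm

x̄ = 52.52 cm, ȳ = 42.02 cm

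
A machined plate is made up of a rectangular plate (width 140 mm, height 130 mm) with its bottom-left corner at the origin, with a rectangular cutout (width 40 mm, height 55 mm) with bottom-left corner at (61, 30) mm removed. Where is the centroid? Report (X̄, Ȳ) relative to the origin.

Part | A | x̄ᵢ | ȳᵢ | A·x̄ᵢ | A·ȳᵢ
plate | 18200.00 | 70.00 | 65.00 | 1274000.00 | 1183000.00
hole | -2200.00 | 81.00 | 57.50 | -178200.00 | -126500.00
Σ | 16000.00 |  |  | 1095800.00 | 1056500.00
X̄ = 1095800.00 / 16000.00 = 68.49 mm
Ȳ = 1056500.00 / 16000.00 = 66.03 mm

X̄ = 68.49 mm, Ȳ = 66.03 mm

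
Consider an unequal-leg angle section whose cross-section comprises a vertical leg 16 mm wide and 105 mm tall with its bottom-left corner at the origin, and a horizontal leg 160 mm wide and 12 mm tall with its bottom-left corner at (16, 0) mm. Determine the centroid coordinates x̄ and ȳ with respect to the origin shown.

x̄ = 54.93 mm, ȳ = 27.70 mm

vertical leg: A = 16 × 105 = 1680.00, centroid at (8.00, 52.50).
horizontal leg: A = 160 × 12 = 1920.00, centroid at (96.00, 6.00).
ΣA = 3600.00 mm²
ΣAx̄ = (1680.00)(8.00) + (1920.00)(96.00) = 197760.00 mm³
ΣAȳ = (1680.00)(52.50) + (1920.00)(6.00) = 99720.00 mm³
x̄ = 197760.00 / 3600.00 = 54.93 mm
ȳ = 99720.00 / 3600.00 = 27.70 mm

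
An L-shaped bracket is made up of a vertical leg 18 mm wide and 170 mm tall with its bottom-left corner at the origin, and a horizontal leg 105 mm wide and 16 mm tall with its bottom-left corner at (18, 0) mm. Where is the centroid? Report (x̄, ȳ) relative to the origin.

x̄ = 30.80 mm, ȳ = 57.71 mm

vertical leg: A = 18 × 170 = 3060.00, centroid at (9.00, 85.00).
horizontal leg: A = 105 × 16 = 1680.00, centroid at (70.50, 8.00).
ΣA = 4740.00 mm²
ΣAx̄ = (3060.00)(9.00) + (1680.00)(70.50) = 145980.00 mm³
ΣAȳ = (3060.00)(85.00) + (1680.00)(8.00) = 273540.00 mm³
x̄ = 145980.00 / 4740.00 = 30.80 mm
ȳ = 273540.00 / 4740.00 = 57.71 mm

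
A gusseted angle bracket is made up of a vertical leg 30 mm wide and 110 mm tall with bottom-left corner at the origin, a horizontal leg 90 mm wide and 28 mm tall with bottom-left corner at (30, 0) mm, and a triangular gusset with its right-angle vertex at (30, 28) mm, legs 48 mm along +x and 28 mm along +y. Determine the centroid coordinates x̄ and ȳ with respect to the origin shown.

x̄ = 41.50 mm, ȳ = 37.26 mm

vertical leg: A = 30 × 110 = 3300.00, centroid at (15.00, 55.00).
horizontal leg: A = 90 × 28 = 2520.00, centroid at (75.00, 14.00).
gusset: A = ½·48·28 = 672.00, centroid at (46.00, 37.33).
ΣA = 6492.00 mm²
ΣAx̄ = (3300.00)(15.00) + (2520.00)(75.00) + (672.00)(46.00) = 269412.00 mm³
ΣAȳ = (3300.00)(55.00) + (2520.00)(14.00) + (672.00)(37.33) = 241868.00 mm³
x̄ = 269412.00 / 6492.00 = 41.50 mm
ȳ = 241868.00 / 6492.00 = 37.26 mm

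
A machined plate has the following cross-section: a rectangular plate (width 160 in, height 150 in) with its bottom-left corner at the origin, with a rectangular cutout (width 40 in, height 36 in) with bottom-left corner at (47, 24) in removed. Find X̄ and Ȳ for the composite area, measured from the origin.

X̄ = 80.83 in, Ȳ = 77.11 in

plate: A = 160 × 150 = 24000.00, centroid at (80.00, 75.00).
hole: A = −(40 × 36) = -1440.00, centroid at (67.00, 42.00).
ΣA = 22560.00 in²
ΣAX̄ = (24000.00)(80.00) + (-1440.00)(67.00) = 1823520.00 in³
ΣAȲ = (24000.00)(75.00) + (-1440.00)(42.00) = 1739520.00 in³
X̄ = 1823520.00 / 22560.00 = 80.83 in
Ȳ = 1739520.00 / 22560.00 = 77.11 in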